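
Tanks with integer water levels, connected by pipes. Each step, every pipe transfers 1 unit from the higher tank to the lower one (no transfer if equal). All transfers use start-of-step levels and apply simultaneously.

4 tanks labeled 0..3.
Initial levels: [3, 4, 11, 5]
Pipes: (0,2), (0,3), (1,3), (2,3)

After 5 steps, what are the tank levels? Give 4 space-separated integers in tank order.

Step 1: flows [2->0,3->0,3->1,2->3] -> levels [5 5 9 4]
Step 2: flows [2->0,0->3,1->3,2->3] -> levels [5 4 7 7]
Step 3: flows [2->0,3->0,3->1,2=3] -> levels [7 5 6 5]
Step 4: flows [0->2,0->3,1=3,2->3] -> levels [5 5 6 7]
Step 5: flows [2->0,3->0,3->1,3->2] -> levels [7 6 6 4]

Answer: 7 6 6 4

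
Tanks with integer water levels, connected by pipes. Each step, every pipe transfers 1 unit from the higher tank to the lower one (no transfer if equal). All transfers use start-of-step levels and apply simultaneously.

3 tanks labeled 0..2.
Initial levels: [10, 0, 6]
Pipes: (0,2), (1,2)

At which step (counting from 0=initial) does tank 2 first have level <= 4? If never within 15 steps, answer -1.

Step 1: flows [0->2,2->1] -> levels [9 1 6]
Step 2: flows [0->2,2->1] -> levels [8 2 6]
Step 3: flows [0->2,2->1] -> levels [7 3 6]
Step 4: flows [0->2,2->1] -> levels [6 4 6]
Step 5: flows [0=2,2->1] -> levels [6 5 5]
Step 6: flows [0->2,1=2] -> levels [5 5 6]
Step 7: flows [2->0,2->1] -> levels [6 6 4]
Tank 2 first reaches <=4 at step 7

Answer: 7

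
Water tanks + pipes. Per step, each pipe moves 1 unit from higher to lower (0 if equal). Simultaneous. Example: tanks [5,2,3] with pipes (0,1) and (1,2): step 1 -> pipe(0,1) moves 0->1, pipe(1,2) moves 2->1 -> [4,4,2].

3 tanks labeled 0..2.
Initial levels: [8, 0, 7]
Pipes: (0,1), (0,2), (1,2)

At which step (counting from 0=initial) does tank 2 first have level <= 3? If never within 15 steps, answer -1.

Step 1: flows [0->1,0->2,2->1] -> levels [6 2 7]
Step 2: flows [0->1,2->0,2->1] -> levels [6 4 5]
Step 3: flows [0->1,0->2,2->1] -> levels [4 6 5]
Step 4: flows [1->0,2->0,1->2] -> levels [6 4 5]
  -> period-2 cycle (repeats step 2); tank 2 never drops to <=3
Tank 2 never reaches <=3 within 15 steps

Answer: -1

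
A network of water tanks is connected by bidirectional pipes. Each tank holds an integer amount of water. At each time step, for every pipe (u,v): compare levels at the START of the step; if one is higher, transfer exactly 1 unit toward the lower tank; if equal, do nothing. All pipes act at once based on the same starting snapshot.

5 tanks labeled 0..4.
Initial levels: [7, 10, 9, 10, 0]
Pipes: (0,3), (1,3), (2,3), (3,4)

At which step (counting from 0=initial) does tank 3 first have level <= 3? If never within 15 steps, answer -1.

Answer: -1

Derivation:
Step 1: flows [3->0,1=3,3->2,3->4] -> levels [8 10 10 7 1]
Step 2: flows [0->3,1->3,2->3,3->4] -> levels [7 9 9 9 2]
Step 3: flows [3->0,1=3,2=3,3->4] -> levels [8 9 9 7 3]
Step 4: flows [0->3,1->3,2->3,3->4] -> levels [7 8 8 9 4]
Step 5: flows [3->0,3->1,3->2,3->4] -> levels [8 9 9 5 5]
Step 6: flows [0->3,1->3,2->3,3=4] -> levels [7 8 8 8 5]
Step 7: flows [3->0,1=3,2=3,3->4] -> levels [8 8 8 6 6]
Step 8: flows [0->3,1->3,2->3,3=4] -> levels [7 7 7 9 6]
Step 9: flows [3->0,3->1,3->2,3->4] -> levels [8 8 8 5 7]
Step 10: flows [0->3,1->3,2->3,4->3] -> levels [7 7 7 9 6]
  -> period-2 cycle (repeats step 8); tank 3 never drops to <=3
Tank 3 never reaches <=3 within 15 steps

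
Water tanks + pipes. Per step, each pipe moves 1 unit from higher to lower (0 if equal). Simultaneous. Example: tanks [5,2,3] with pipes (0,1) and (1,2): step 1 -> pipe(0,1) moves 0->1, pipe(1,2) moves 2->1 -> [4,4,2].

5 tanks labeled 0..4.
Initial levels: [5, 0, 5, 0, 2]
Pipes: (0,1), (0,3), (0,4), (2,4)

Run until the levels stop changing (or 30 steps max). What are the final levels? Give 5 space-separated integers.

Answer: 1 2 3 2 4

Derivation:
Step 1: flows [0->1,0->3,0->4,2->4] -> levels [2 1 4 1 4]
Step 2: flows [0->1,0->3,4->0,2=4] -> levels [1 2 4 2 3]
Step 3: flows [1->0,3->0,4->0,2->4] -> levels [4 1 3 1 3]
Step 4: flows [0->1,0->3,0->4,2=4] -> levels [1 2 3 2 4]
Step 5: flows [1->0,3->0,4->0,4->2] -> levels [4 1 4 1 2]
Step 6: flows [0->1,0->3,0->4,2->4] -> levels [1 2 3 2 4]
  -> period-2 cycle: step 6 state = step 4 state; never stabilizes
  -> state at step 30: (30-4) mod 2 = 0, same as step 4 -> [1 2 3 2 4]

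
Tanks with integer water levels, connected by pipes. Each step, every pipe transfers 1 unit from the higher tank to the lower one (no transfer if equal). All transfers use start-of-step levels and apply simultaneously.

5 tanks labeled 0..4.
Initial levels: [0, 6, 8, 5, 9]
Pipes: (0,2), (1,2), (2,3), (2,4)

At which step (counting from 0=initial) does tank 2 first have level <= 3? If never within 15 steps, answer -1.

Step 1: flows [2->0,2->1,2->3,4->2] -> levels [1 7 6 6 8]
Step 2: flows [2->0,1->2,2=3,4->2] -> levels [2 6 7 6 7]
Step 3: flows [2->0,2->1,2->3,2=4] -> levels [3 7 4 7 7]
Step 4: flows [2->0,1->2,3->2,4->2] -> levels [4 6 6 6 6]
Step 5: flows [2->0,1=2,2=3,2=4] -> levels [5 6 5 6 6]
Step 6: flows [0=2,1->2,3->2,4->2] -> levels [5 5 8 5 5]
Step 7: flows [2->0,2->1,2->3,2->4] -> levels [6 6 4 6 6]
Step 8: flows [0->2,1->2,3->2,4->2] -> levels [5 5 8 5 5]
  -> period-2 cycle (repeats step 6); tank 2 never drops to <=3
Tank 2 never reaches <=3 within 15 steps

Answer: -1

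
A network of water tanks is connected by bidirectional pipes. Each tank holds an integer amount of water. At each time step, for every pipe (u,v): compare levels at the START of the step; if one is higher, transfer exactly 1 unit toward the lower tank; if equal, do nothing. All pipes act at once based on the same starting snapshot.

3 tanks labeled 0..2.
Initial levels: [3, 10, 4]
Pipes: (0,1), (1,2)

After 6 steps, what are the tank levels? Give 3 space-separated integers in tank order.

Answer: 5 7 5

Derivation:
Step 1: flows [1->0,1->2] -> levels [4 8 5]
Step 2: flows [1->0,1->2] -> levels [5 6 6]
Step 3: flows [1->0,1=2] -> levels [6 5 6]
Step 4: flows [0->1,2->1] -> levels [5 7 5]
Step 5: flows [1->0,1->2] -> levels [6 5 6]
  -> period-2 cycle: step 5 state = step 3 state
  -> state at step 6: (6-3) mod 2 = 1, same as step 4 -> [5 7 5]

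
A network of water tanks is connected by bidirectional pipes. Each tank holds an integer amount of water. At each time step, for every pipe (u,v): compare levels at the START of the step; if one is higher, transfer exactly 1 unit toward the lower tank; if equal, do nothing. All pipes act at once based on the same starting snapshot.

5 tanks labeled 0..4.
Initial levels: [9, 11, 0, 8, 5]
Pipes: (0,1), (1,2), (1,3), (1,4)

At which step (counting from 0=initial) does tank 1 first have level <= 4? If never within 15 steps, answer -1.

Answer: -1

Derivation:
Step 1: flows [1->0,1->2,1->3,1->4] -> levels [10 7 1 9 6]
Step 2: flows [0->1,1->2,3->1,1->4] -> levels [9 7 2 8 7]
Step 3: flows [0->1,1->2,3->1,1=4] -> levels [8 8 3 7 7]
Step 4: flows [0=1,1->2,1->3,1->4] -> levels [8 5 4 8 8]
Step 5: flows [0->1,1->2,3->1,4->1] -> levels [7 7 5 7 7]
Step 6: flows [0=1,1->2,1=3,1=4] -> levels [7 6 6 7 7]
Step 7: flows [0->1,1=2,3->1,4->1] -> levels [6 9 6 6 6]
Step 8: flows [1->0,1->2,1->3,1->4] -> levels [7 5 7 7 7]
Step 9: flows [0->1,2->1,3->1,4->1] -> levels [6 9 6 6 6]
  -> period-2 cycle (repeats step 7); tank 1 never drops to <=4
Tank 1 never reaches <=4 within 15 steps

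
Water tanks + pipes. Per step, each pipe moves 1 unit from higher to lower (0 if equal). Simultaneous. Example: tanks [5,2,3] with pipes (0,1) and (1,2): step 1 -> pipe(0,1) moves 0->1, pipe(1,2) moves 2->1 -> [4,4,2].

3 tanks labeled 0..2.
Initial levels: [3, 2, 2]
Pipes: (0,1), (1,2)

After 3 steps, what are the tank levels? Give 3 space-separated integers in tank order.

Answer: 2 3 2

Derivation:
Step 1: flows [0->1,1=2] -> levels [2 3 2]
Step 2: flows [1->0,1->2] -> levels [3 1 3]
Step 3: flows [0->1,2->1] -> levels [2 3 2]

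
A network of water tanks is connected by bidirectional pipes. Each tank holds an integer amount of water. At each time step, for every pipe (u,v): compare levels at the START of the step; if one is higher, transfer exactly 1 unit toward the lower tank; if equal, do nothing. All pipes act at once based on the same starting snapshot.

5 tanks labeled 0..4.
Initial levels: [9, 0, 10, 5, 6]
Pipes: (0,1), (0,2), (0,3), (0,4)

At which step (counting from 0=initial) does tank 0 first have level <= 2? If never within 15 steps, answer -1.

Step 1: flows [0->1,2->0,0->3,0->4] -> levels [7 1 9 6 7]
Step 2: flows [0->1,2->0,0->3,0=4] -> levels [6 2 8 7 7]
Step 3: flows [0->1,2->0,3->0,4->0] -> levels [8 3 7 6 6]
Step 4: flows [0->1,0->2,0->3,0->4] -> levels [4 4 8 7 7]
Step 5: flows [0=1,2->0,3->0,4->0] -> levels [7 4 7 6 6]
Step 6: flows [0->1,0=2,0->3,0->4] -> levels [4 5 7 7 7]
Step 7: flows [1->0,2->0,3->0,4->0] -> levels [8 4 6 6 6]
Step 8: flows [0->1,0->2,0->3,0->4] -> levels [4 5 7 7 7]
  -> period-2 cycle (repeats step 6); tank 0 never drops to <=2
Tank 0 never reaches <=2 within 15 steps

Answer: -1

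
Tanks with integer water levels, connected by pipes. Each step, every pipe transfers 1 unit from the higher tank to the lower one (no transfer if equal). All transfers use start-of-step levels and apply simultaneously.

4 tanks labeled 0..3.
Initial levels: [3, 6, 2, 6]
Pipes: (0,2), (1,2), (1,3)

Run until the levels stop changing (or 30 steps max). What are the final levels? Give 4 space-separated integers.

Answer: 5 5 3 4

Derivation:
Step 1: flows [0->2,1->2,1=3] -> levels [2 5 4 6]
Step 2: flows [2->0,1->2,3->1] -> levels [3 5 4 5]
Step 3: flows [2->0,1->2,1=3] -> levels [4 4 4 5]
Step 4: flows [0=2,1=2,3->1] -> levels [4 5 4 4]
Step 5: flows [0=2,1->2,1->3] -> levels [4 3 5 5]
Step 6: flows [2->0,2->1,3->1] -> levels [5 5 3 4]
Step 7: flows [0->2,1->2,1->3] -> levels [4 3 5 5]
  -> period-2 cycle: step 7 state = step 5 state; never stabilizes
  -> state at step 30: (30-5) mod 2 = 1, same as step 6 -> [5 5 3 4]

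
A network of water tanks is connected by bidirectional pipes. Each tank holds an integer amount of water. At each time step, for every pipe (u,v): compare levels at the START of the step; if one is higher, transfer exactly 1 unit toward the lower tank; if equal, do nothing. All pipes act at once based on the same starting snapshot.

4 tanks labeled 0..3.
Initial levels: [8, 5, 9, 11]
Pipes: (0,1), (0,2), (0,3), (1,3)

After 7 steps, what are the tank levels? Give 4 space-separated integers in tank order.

Answer: 10 7 8 8

Derivation:
Step 1: flows [0->1,2->0,3->0,3->1] -> levels [9 7 8 9]
Step 2: flows [0->1,0->2,0=3,3->1] -> levels [7 9 9 8]
Step 3: flows [1->0,2->0,3->0,1->3] -> levels [10 7 8 8]
Step 4: flows [0->1,0->2,0->3,3->1] -> levels [7 9 9 8]
  -> period-2 cycle: step 4 state = step 2 state
  -> state at step 7: (7-2) mod 2 = 1, same as step 3 -> [10 7 8 8]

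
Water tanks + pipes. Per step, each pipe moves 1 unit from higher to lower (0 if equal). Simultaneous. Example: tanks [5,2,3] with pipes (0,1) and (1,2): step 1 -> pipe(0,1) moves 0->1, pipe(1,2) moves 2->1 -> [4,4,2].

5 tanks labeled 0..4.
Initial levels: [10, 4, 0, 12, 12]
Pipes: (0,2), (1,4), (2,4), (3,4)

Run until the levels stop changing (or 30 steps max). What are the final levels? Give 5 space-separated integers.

Step 1: flows [0->2,4->1,4->2,3=4] -> levels [9 5 2 12 10]
Step 2: flows [0->2,4->1,4->2,3->4] -> levels [8 6 4 11 9]
Step 3: flows [0->2,4->1,4->2,3->4] -> levels [7 7 6 10 8]
Step 4: flows [0->2,4->1,4->2,3->4] -> levels [6 8 8 9 7]
Step 5: flows [2->0,1->4,2->4,3->4] -> levels [7 7 6 8 10]
Step 6: flows [0->2,4->1,4->2,4->3] -> levels [6 8 8 9 7]
  -> period-2 cycle: step 6 state = step 4 state; never stabilizes
  -> state at step 30: (30-4) mod 2 = 0, same as step 4 -> [6 8 8 9 7]

Answer: 6 8 8 9 7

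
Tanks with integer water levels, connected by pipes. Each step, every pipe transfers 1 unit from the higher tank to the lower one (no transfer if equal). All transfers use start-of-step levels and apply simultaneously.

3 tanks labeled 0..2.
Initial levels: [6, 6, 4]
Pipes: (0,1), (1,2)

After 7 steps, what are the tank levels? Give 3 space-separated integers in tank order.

Answer: 6 4 6

Derivation:
Step 1: flows [0=1,1->2] -> levels [6 5 5]
Step 2: flows [0->1,1=2] -> levels [5 6 5]
Step 3: flows [1->0,1->2] -> levels [6 4 6]
Step 4: flows [0->1,2->1] -> levels [5 6 5]
  -> period-2 cycle: step 4 state = step 2 state
  -> state at step 7: (7-2) mod 2 = 1, same as step 3 -> [6 4 6]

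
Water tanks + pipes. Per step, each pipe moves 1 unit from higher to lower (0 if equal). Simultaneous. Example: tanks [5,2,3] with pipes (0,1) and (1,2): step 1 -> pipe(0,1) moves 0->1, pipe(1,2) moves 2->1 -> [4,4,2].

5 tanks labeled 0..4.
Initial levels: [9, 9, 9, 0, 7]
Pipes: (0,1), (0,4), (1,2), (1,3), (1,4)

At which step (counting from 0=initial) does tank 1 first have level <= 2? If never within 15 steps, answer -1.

Step 1: flows [0=1,0->4,1=2,1->3,1->4] -> levels [8 7 9 1 9]
Step 2: flows [0->1,4->0,2->1,1->3,4->1] -> levels [8 9 8 2 7]
Step 3: flows [1->0,0->4,1->2,1->3,1->4] -> levels [8 5 9 3 9]
Step 4: flows [0->1,4->0,2->1,1->3,4->1] -> levels [8 7 8 4 7]
Step 5: flows [0->1,0->4,2->1,1->3,1=4] -> levels [6 8 7 5 8]
Step 6: flows [1->0,4->0,1->2,1->3,1=4] -> levels [8 5 8 6 7]
Step 7: flows [0->1,0->4,2->1,3->1,4->1] -> levels [6 9 7 5 7]
Step 8: flows [1->0,4->0,1->2,1->3,1->4] -> levels [8 5 8 6 7]
  -> period-2 cycle (repeats step 6); tank 1 never drops to <=2
Tank 1 never reaches <=2 within 15 steps

Answer: -1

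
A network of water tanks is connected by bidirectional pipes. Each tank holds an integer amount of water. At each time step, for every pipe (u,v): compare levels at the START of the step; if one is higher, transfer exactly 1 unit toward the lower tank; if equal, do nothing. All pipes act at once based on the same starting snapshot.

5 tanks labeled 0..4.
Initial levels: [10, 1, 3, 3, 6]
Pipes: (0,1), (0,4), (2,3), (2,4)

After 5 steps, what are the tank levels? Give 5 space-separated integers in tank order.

Step 1: flows [0->1,0->4,2=3,4->2] -> levels [8 2 4 3 6]
Step 2: flows [0->1,0->4,2->3,4->2] -> levels [6 3 4 4 6]
Step 3: flows [0->1,0=4,2=3,4->2] -> levels [5 4 5 4 5]
Step 4: flows [0->1,0=4,2->3,2=4] -> levels [4 5 4 5 5]
Step 5: flows [1->0,4->0,3->2,4->2] -> levels [6 4 6 4 3]

Answer: 6 4 6 4 3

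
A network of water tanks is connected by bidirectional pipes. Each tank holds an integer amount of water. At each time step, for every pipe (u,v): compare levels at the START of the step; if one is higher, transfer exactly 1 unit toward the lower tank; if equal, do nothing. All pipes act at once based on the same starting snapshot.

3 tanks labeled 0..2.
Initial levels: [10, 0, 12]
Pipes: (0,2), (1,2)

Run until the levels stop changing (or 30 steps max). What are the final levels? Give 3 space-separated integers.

Answer: 7 7 8

Derivation:
Step 1: flows [2->0,2->1] -> levels [11 1 10]
Step 2: flows [0->2,2->1] -> levels [10 2 10]
Step 3: flows [0=2,2->1] -> levels [10 3 9]
Step 4: flows [0->2,2->1] -> levels [9 4 9]
Step 5: flows [0=2,2->1] -> levels [9 5 8]
Step 6: flows [0->2,2->1] -> levels [8 6 8]
Step 7: flows [0=2,2->1] -> levels [8 7 7]
Step 8: flows [0->2,1=2] -> levels [7 7 8]
Step 9: flows [2->0,2->1] -> levels [8 8 6]
Step 10: flows [0->2,1->2] -> levels [7 7 8]
  -> period-2 cycle: step 10 state = step 8 state; never stabilizes
  -> state at step 30: (30-8) mod 2 = 0, same as step 8 -> [7 7 8]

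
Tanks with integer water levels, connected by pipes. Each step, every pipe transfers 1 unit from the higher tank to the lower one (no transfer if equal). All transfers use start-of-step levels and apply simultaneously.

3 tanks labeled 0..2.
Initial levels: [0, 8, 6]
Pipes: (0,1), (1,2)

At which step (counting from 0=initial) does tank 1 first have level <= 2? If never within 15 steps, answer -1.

Step 1: flows [1->0,1->2] -> levels [1 6 7]
Step 2: flows [1->0,2->1] -> levels [2 6 6]
Step 3: flows [1->0,1=2] -> levels [3 5 6]
Step 4: flows [1->0,2->1] -> levels [4 5 5]
Step 5: flows [1->0,1=2] -> levels [5 4 5]
Step 6: flows [0->1,2->1] -> levels [4 6 4]
Step 7: flows [1->0,1->2] -> levels [5 4 5]
  -> period-2 cycle (repeats step 5); tank 1 never drops to <=2
Tank 1 never reaches <=2 within 15 steps

Answer: -1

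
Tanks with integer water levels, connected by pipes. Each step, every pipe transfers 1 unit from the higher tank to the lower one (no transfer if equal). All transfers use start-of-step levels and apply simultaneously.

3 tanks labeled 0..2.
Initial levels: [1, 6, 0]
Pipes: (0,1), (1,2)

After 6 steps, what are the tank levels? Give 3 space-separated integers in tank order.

Step 1: flows [1->0,1->2] -> levels [2 4 1]
Step 2: flows [1->0,1->2] -> levels [3 2 2]
Step 3: flows [0->1,1=2] -> levels [2 3 2]
Step 4: flows [1->0,1->2] -> levels [3 1 3]
Step 5: flows [0->1,2->1] -> levels [2 3 2]
  -> period-2 cycle: step 5 state = step 3 state
  -> state at step 6: (6-3) mod 2 = 1, same as step 4 -> [3 1 3]

Answer: 3 1 3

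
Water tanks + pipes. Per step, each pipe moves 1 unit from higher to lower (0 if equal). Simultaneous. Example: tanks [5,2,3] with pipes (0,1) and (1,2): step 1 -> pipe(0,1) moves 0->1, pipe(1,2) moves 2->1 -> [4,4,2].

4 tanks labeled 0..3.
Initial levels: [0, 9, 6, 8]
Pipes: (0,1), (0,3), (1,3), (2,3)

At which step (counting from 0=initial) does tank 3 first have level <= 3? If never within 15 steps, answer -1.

Step 1: flows [1->0,3->0,1->3,3->2] -> levels [2 7 7 7]
Step 2: flows [1->0,3->0,1=3,2=3] -> levels [4 6 7 6]
Step 3: flows [1->0,3->0,1=3,2->3] -> levels [6 5 6 6]
Step 4: flows [0->1,0=3,3->1,2=3] -> levels [5 7 6 5]
Step 5: flows [1->0,0=3,1->3,2->3] -> levels [6 5 5 7]
Step 6: flows [0->1,3->0,3->1,3->2] -> levels [6 7 6 4]
Step 7: flows [1->0,0->3,1->3,2->3] -> levels [6 5 5 7]
  -> period-2 cycle (repeats step 5); tank 3 never drops to <=3
Tank 3 never reaches <=3 within 15 steps

Answer: -1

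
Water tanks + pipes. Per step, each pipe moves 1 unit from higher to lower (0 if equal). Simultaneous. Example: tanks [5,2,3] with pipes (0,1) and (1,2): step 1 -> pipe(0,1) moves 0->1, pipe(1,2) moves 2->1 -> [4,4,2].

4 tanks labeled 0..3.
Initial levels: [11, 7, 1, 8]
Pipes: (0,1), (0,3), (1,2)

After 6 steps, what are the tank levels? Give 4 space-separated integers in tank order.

Step 1: flows [0->1,0->3,1->2] -> levels [9 7 2 9]
Step 2: flows [0->1,0=3,1->2] -> levels [8 7 3 9]
Step 3: flows [0->1,3->0,1->2] -> levels [8 7 4 8]
Step 4: flows [0->1,0=3,1->2] -> levels [7 7 5 8]
Step 5: flows [0=1,3->0,1->2] -> levels [8 6 6 7]
Step 6: flows [0->1,0->3,1=2] -> levels [6 7 6 8]

Answer: 6 7 6 8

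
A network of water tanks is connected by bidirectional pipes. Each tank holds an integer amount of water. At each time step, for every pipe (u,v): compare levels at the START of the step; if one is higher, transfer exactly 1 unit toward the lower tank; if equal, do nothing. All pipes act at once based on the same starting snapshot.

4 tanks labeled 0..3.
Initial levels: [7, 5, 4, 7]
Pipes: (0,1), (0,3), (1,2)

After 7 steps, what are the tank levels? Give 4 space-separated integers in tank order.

Answer: 7 5 6 5

Derivation:
Step 1: flows [0->1,0=3,1->2] -> levels [6 5 5 7]
Step 2: flows [0->1,3->0,1=2] -> levels [6 6 5 6]
Step 3: flows [0=1,0=3,1->2] -> levels [6 5 6 6]
Step 4: flows [0->1,0=3,2->1] -> levels [5 7 5 6]
Step 5: flows [1->0,3->0,1->2] -> levels [7 5 6 5]
Step 6: flows [0->1,0->3,2->1] -> levels [5 7 5 6]
  -> period-2 cycle: step 6 state = step 4 state
  -> state at step 7: (7-4) mod 2 = 1, same as step 5 -> [7 5 6 5]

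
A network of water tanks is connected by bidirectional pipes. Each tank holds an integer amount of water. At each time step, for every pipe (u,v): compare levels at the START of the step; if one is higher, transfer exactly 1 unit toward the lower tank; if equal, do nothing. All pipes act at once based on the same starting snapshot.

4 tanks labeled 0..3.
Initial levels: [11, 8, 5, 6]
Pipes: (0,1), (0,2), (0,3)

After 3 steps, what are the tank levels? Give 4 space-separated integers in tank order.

Step 1: flows [0->1,0->2,0->3] -> levels [8 9 6 7]
Step 2: flows [1->0,0->2,0->3] -> levels [7 8 7 8]
Step 3: flows [1->0,0=2,3->0] -> levels [9 7 7 7]

Answer: 9 7 7 7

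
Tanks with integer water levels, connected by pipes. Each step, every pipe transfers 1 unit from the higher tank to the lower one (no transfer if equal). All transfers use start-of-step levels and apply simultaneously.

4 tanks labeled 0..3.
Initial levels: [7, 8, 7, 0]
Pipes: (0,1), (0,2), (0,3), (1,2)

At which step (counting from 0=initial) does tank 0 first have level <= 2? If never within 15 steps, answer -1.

Answer: -1

Derivation:
Step 1: flows [1->0,0=2,0->3,1->2] -> levels [7 6 8 1]
Step 2: flows [0->1,2->0,0->3,2->1] -> levels [6 8 6 2]
Step 3: flows [1->0,0=2,0->3,1->2] -> levels [6 6 7 3]
Step 4: flows [0=1,2->0,0->3,2->1] -> levels [6 7 5 4]
Step 5: flows [1->0,0->2,0->3,1->2] -> levels [5 5 7 5]
Step 6: flows [0=1,2->0,0=3,2->1] -> levels [6 6 5 5]
Step 7: flows [0=1,0->2,0->3,1->2] -> levels [4 5 7 6]
Step 8: flows [1->0,2->0,3->0,2->1] -> levels [7 5 5 5]
Step 9: flows [0->1,0->2,0->3,1=2] -> levels [4 6 6 6]
Step 10: flows [1->0,2->0,3->0,1=2] -> levels [7 5 5 5]
  -> period-2 cycle (repeats step 8); tank 0 never drops to <=2
Tank 0 never reaches <=2 within 15 steps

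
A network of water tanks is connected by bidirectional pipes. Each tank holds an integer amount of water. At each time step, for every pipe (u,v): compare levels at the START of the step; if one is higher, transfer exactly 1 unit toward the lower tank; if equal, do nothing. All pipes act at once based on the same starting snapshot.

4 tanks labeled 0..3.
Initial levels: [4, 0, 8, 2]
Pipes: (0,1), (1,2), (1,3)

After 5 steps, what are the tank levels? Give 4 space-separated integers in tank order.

Answer: 4 2 4 4

Derivation:
Step 1: flows [0->1,2->1,3->1] -> levels [3 3 7 1]
Step 2: flows [0=1,2->1,1->3] -> levels [3 3 6 2]
Step 3: flows [0=1,2->1,1->3] -> levels [3 3 5 3]
Step 4: flows [0=1,2->1,1=3] -> levels [3 4 4 3]
Step 5: flows [1->0,1=2,1->3] -> levels [4 2 4 4]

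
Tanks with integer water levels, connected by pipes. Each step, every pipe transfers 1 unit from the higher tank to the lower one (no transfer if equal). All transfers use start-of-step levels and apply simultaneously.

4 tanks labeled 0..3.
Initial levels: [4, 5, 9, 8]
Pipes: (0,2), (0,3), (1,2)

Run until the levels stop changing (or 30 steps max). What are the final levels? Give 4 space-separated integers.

Step 1: flows [2->0,3->0,2->1] -> levels [6 6 7 7]
Step 2: flows [2->0,3->0,2->1] -> levels [8 7 5 6]
Step 3: flows [0->2,0->3,1->2] -> levels [6 6 7 7]
  -> period-2 cycle: step 3 state = step 1 state; never stabilizes
  -> state at step 30: (30-1) mod 2 = 1, same as step 2 -> [8 7 5 6]

Answer: 8 7 5 6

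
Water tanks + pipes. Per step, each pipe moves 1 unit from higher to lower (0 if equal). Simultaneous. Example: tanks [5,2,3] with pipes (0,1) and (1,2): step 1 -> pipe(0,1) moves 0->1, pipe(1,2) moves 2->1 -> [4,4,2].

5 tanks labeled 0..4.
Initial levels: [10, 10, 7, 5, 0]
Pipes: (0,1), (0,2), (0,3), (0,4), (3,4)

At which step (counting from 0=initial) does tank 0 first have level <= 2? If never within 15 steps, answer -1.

Answer: -1

Derivation:
Step 1: flows [0=1,0->2,0->3,0->4,3->4] -> levels [7 10 8 5 2]
Step 2: flows [1->0,2->0,0->3,0->4,3->4] -> levels [7 9 7 5 4]
Step 3: flows [1->0,0=2,0->3,0->4,3->4] -> levels [6 8 7 5 6]
Step 4: flows [1->0,2->0,0->3,0=4,4->3] -> levels [7 7 6 7 5]
Step 5: flows [0=1,0->2,0=3,0->4,3->4] -> levels [5 7 7 6 7]
Step 6: flows [1->0,2->0,3->0,4->0,4->3] -> levels [9 6 6 6 5]
Step 7: flows [0->1,0->2,0->3,0->4,3->4] -> levels [5 7 7 6 7]
  -> period-2 cycle (repeats step 5); tank 0 never drops to <=2
Tank 0 never reaches <=2 within 15 steps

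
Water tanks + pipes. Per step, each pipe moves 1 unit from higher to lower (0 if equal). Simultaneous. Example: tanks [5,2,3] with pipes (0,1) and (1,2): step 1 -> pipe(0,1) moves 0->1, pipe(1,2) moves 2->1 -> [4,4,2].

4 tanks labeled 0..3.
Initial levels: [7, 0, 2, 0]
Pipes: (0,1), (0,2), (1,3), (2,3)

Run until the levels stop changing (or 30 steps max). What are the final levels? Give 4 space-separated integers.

Step 1: flows [0->1,0->2,1=3,2->3] -> levels [5 1 2 1]
Step 2: flows [0->1,0->2,1=3,2->3] -> levels [3 2 2 2]
Step 3: flows [0->1,0->2,1=3,2=3] -> levels [1 3 3 2]
Step 4: flows [1->0,2->0,1->3,2->3] -> levels [3 1 1 4]
Step 5: flows [0->1,0->2,3->1,3->2] -> levels [1 3 3 2]
  -> period-2 cycle: step 5 state = step 3 state; never stabilizes
  -> state at step 30: (30-3) mod 2 = 1, same as step 4 -> [3 1 1 4]

Answer: 3 1 1 4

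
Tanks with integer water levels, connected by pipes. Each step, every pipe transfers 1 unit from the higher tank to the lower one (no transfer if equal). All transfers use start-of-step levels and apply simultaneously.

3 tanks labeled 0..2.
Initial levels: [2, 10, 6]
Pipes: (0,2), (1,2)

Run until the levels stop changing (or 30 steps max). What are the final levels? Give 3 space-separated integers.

Step 1: flows [2->0,1->2] -> levels [3 9 6]
Step 2: flows [2->0,1->2] -> levels [4 8 6]
Step 3: flows [2->0,1->2] -> levels [5 7 6]
Step 4: flows [2->0,1->2] -> levels [6 6 6]
Step 5: flows [0=2,1=2] -> levels [6 6 6]
  -> stable (no change)

Answer: 6 6 6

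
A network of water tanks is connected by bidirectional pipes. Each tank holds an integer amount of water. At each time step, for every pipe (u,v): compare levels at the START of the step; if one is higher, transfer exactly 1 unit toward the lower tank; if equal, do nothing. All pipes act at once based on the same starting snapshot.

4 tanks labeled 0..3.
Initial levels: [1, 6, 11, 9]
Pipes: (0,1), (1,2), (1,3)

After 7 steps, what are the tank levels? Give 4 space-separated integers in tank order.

Answer: 6 5 8 8

Derivation:
Step 1: flows [1->0,2->1,3->1] -> levels [2 7 10 8]
Step 2: flows [1->0,2->1,3->1] -> levels [3 8 9 7]
Step 3: flows [1->0,2->1,1->3] -> levels [4 7 8 8]
Step 4: flows [1->0,2->1,3->1] -> levels [5 8 7 7]
Step 5: flows [1->0,1->2,1->3] -> levels [6 5 8 8]
Step 6: flows [0->1,2->1,3->1] -> levels [5 8 7 7]
  -> period-2 cycle: step 6 state = step 4 state
  -> state at step 7: (7-4) mod 2 = 1, same as step 5 -> [6 5 8 8]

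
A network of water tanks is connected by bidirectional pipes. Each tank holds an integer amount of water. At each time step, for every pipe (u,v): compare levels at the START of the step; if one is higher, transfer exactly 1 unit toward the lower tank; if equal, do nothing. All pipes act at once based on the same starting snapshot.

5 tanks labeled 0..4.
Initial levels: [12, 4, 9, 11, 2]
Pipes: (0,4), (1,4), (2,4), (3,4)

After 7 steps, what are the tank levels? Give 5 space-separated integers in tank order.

Answer: 8 8 8 8 6

Derivation:
Step 1: flows [0->4,1->4,2->4,3->4] -> levels [11 3 8 10 6]
Step 2: flows [0->4,4->1,2->4,3->4] -> levels [10 4 7 9 8]
Step 3: flows [0->4,4->1,4->2,3->4] -> levels [9 5 8 8 8]
Step 4: flows [0->4,4->1,2=4,3=4] -> levels [8 6 8 8 8]
Step 5: flows [0=4,4->1,2=4,3=4] -> levels [8 7 8 8 7]
Step 6: flows [0->4,1=4,2->4,3->4] -> levels [7 7 7 7 10]
Step 7: flows [4->0,4->1,4->2,4->3] -> levels [8 8 8 8 6]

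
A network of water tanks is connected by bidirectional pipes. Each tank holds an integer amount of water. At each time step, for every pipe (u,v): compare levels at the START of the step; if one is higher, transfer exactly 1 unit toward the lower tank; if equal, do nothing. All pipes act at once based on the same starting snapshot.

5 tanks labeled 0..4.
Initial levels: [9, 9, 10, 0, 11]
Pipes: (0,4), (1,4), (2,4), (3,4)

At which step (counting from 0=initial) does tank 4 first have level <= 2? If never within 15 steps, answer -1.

Answer: -1

Derivation:
Step 1: flows [4->0,4->1,4->2,4->3] -> levels [10 10 11 1 7]
Step 2: flows [0->4,1->4,2->4,4->3] -> levels [9 9 10 2 9]
Step 3: flows [0=4,1=4,2->4,4->3] -> levels [9 9 9 3 9]
Step 4: flows [0=4,1=4,2=4,4->3] -> levels [9 9 9 4 8]
Step 5: flows [0->4,1->4,2->4,4->3] -> levels [8 8 8 5 10]
Step 6: flows [4->0,4->1,4->2,4->3] -> levels [9 9 9 6 6]
Step 7: flows [0->4,1->4,2->4,3=4] -> levels [8 8 8 6 9]
Step 8: flows [4->0,4->1,4->2,4->3] -> levels [9 9 9 7 5]
Step 9: flows [0->4,1->4,2->4,3->4] -> levels [8 8 8 6 9]
  -> period-2 cycle (repeats step 7); tank 4 never drops to <=2
Tank 4 never reaches <=2 within 15 steps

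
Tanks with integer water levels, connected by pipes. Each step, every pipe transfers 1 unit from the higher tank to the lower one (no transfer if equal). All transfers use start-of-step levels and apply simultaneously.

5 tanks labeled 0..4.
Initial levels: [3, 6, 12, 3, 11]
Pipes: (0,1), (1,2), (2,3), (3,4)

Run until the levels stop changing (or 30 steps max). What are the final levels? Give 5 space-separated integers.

Answer: 7 5 8 7 8

Derivation:
Step 1: flows [1->0,2->1,2->3,4->3] -> levels [4 6 10 5 10]
Step 2: flows [1->0,2->1,2->3,4->3] -> levels [5 6 8 7 9]
Step 3: flows [1->0,2->1,2->3,4->3] -> levels [6 6 6 9 8]
Step 4: flows [0=1,1=2,3->2,3->4] -> levels [6 6 7 7 9]
Step 5: flows [0=1,2->1,2=3,4->3] -> levels [6 7 6 8 8]
Step 6: flows [1->0,1->2,3->2,3=4] -> levels [7 5 8 7 8]
Step 7: flows [0->1,2->1,2->3,4->3] -> levels [6 7 6 9 7]
Step 8: flows [1->0,1->2,3->2,3->4] -> levels [7 5 8 7 8]
  -> period-2 cycle: step 8 state = step 6 state; never stabilizes
  -> state at step 30: (30-6) mod 2 = 0, same as step 6 -> [7 5 8 7 8]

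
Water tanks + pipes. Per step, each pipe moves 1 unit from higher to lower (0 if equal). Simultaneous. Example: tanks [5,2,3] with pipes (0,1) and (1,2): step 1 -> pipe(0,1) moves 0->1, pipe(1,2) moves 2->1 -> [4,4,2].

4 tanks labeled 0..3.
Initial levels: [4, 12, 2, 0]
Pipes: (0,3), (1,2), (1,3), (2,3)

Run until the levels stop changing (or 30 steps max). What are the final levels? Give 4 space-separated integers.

Answer: 5 5 5 3

Derivation:
Step 1: flows [0->3,1->2,1->3,2->3] -> levels [3 10 2 3]
Step 2: flows [0=3,1->2,1->3,3->2] -> levels [3 8 4 3]
Step 3: flows [0=3,1->2,1->3,2->3] -> levels [3 6 4 5]
Step 4: flows [3->0,1->2,1->3,3->2] -> levels [4 4 6 4]
Step 5: flows [0=3,2->1,1=3,2->3] -> levels [4 5 4 5]
Step 6: flows [3->0,1->2,1=3,3->2] -> levels [5 4 6 3]
Step 7: flows [0->3,2->1,1->3,2->3] -> levels [4 4 4 6]
Step 8: flows [3->0,1=2,3->1,3->2] -> levels [5 5 5 3]
Step 9: flows [0->3,1=2,1->3,2->3] -> levels [4 4 4 6]
  -> period-2 cycle: step 9 state = step 7 state; never stabilizes
  -> state at step 30: (30-7) mod 2 = 1, same as step 8 -> [5 5 5 3]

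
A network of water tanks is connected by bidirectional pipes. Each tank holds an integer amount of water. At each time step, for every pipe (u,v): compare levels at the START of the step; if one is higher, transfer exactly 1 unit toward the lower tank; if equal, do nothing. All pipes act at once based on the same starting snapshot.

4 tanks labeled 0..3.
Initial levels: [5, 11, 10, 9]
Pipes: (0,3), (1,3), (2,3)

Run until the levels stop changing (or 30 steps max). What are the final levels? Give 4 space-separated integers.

Answer: 9 9 9 8

Derivation:
Step 1: flows [3->0,1->3,2->3] -> levels [6 10 9 10]
Step 2: flows [3->0,1=3,3->2] -> levels [7 10 10 8]
Step 3: flows [3->0,1->3,2->3] -> levels [8 9 9 9]
Step 4: flows [3->0,1=3,2=3] -> levels [9 9 9 8]
Step 5: flows [0->3,1->3,2->3] -> levels [8 8 8 11]
Step 6: flows [3->0,3->1,3->2] -> levels [9 9 9 8]
  -> period-2 cycle: step 6 state = step 4 state; never stabilizes
  -> state at step 30: (30-4) mod 2 = 0, same as step 4 -> [9 9 9 8]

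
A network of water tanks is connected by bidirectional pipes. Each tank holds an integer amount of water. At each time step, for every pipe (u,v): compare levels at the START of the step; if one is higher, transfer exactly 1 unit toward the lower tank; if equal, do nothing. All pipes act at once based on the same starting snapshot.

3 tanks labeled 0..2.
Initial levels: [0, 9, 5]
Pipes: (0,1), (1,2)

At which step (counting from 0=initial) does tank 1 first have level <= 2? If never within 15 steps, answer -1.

Step 1: flows [1->0,1->2] -> levels [1 7 6]
Step 2: flows [1->0,1->2] -> levels [2 5 7]
Step 3: flows [1->0,2->1] -> levels [3 5 6]
Step 4: flows [1->0,2->1] -> levels [4 5 5]
Step 5: flows [1->0,1=2] -> levels [5 4 5]
Step 6: flows [0->1,2->1] -> levels [4 6 4]
Step 7: flows [1->0,1->2] -> levels [5 4 5]
  -> period-2 cycle (repeats step 5); tank 1 never drops to <=2
Tank 1 never reaches <=2 within 15 steps

Answer: -1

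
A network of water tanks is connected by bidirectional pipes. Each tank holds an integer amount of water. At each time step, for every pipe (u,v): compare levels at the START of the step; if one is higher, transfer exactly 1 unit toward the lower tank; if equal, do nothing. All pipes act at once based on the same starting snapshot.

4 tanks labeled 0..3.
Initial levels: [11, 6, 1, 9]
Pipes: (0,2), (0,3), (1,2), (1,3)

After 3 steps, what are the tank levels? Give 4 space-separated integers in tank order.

Step 1: flows [0->2,0->3,1->2,3->1] -> levels [9 6 3 9]
Step 2: flows [0->2,0=3,1->2,3->1] -> levels [8 6 5 8]
Step 3: flows [0->2,0=3,1->2,3->1] -> levels [7 6 7 7]

Answer: 7 6 7 7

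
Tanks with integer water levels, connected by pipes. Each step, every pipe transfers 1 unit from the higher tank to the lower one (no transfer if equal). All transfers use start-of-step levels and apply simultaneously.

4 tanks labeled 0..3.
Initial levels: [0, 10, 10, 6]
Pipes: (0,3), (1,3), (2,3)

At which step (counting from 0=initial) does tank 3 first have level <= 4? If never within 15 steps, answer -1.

Step 1: flows [3->0,1->3,2->3] -> levels [1 9 9 7]
Step 2: flows [3->0,1->3,2->3] -> levels [2 8 8 8]
Step 3: flows [3->0,1=3,2=3] -> levels [3 8 8 7]
Step 4: flows [3->0,1->3,2->3] -> levels [4 7 7 8]
Step 5: flows [3->0,3->1,3->2] -> levels [5 8 8 5]
Step 6: flows [0=3,1->3,2->3] -> levels [5 7 7 7]
Step 7: flows [3->0,1=3,2=3] -> levels [6 7 7 6]
Step 8: flows [0=3,1->3,2->3] -> levels [6 6 6 8]
Step 9: flows [3->0,3->1,3->2] -> levels [7 7 7 5]
Step 10: flows [0->3,1->3,2->3] -> levels [6 6 6 8]
  -> period-2 cycle (repeats step 8); tank 3 never drops to <=4
Tank 3 never reaches <=4 within 15 steps

Answer: -1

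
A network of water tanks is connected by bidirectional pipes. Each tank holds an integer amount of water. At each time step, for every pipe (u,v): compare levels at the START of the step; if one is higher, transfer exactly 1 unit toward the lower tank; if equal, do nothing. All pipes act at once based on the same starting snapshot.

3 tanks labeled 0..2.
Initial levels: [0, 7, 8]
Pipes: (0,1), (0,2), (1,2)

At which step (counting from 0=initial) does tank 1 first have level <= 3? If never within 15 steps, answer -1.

Step 1: flows [1->0,2->0,2->1] -> levels [2 7 6]
Step 2: flows [1->0,2->0,1->2] -> levels [4 5 6]
Step 3: flows [1->0,2->0,2->1] -> levels [6 5 4]
Step 4: flows [0->1,0->2,1->2] -> levels [4 5 6]
  -> period-2 cycle (repeats step 2); tank 1 never drops to <=3
Tank 1 never reaches <=3 within 15 steps

Answer: -1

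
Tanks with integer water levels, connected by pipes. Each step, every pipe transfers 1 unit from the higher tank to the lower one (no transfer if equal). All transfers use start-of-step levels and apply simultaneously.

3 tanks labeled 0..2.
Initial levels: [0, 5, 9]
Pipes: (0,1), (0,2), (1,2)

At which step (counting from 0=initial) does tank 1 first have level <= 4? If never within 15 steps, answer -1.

Step 1: flows [1->0,2->0,2->1] -> levels [2 5 7]
Step 2: flows [1->0,2->0,2->1] -> levels [4 5 5]
Step 3: flows [1->0,2->0,1=2] -> levels [6 4 4]
Tank 1 first reaches <=4 at step 3

Answer: 3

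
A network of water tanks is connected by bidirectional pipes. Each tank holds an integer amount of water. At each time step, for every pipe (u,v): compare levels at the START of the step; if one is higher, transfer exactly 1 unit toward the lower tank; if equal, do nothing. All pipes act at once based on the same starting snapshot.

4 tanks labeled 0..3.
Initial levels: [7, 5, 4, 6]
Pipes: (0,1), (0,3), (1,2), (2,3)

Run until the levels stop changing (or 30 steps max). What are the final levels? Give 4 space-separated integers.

Answer: 6 6 5 5

Derivation:
Step 1: flows [0->1,0->3,1->2,3->2] -> levels [5 5 6 6]
Step 2: flows [0=1,3->0,2->1,2=3] -> levels [6 6 5 5]
Step 3: flows [0=1,0->3,1->2,2=3] -> levels [5 5 6 6]
  -> period-2 cycle: step 3 state = step 1 state; never stabilizes
  -> state at step 30: (30-1) mod 2 = 1, same as step 2 -> [6 6 5 5]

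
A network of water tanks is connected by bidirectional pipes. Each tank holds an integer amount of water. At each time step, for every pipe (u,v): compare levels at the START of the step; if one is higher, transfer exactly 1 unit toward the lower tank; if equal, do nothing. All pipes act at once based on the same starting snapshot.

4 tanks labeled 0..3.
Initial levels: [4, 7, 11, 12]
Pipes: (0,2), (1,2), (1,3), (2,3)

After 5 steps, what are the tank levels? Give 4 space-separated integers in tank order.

Step 1: flows [2->0,2->1,3->1,3->2] -> levels [5 9 10 10]
Step 2: flows [2->0,2->1,3->1,2=3] -> levels [6 11 8 9]
Step 3: flows [2->0,1->2,1->3,3->2] -> levels [7 9 9 9]
Step 4: flows [2->0,1=2,1=3,2=3] -> levels [8 9 8 9]
Step 5: flows [0=2,1->2,1=3,3->2] -> levels [8 8 10 8]

Answer: 8 8 10 8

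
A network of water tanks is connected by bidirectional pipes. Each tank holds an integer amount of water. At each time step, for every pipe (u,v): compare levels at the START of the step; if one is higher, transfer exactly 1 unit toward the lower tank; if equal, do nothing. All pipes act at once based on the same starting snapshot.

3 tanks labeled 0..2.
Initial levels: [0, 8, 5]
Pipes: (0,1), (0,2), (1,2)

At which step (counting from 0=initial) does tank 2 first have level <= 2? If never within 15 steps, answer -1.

Answer: -1

Derivation:
Step 1: flows [1->0,2->0,1->2] -> levels [2 6 5]
Step 2: flows [1->0,2->0,1->2] -> levels [4 4 5]
Step 3: flows [0=1,2->0,2->1] -> levels [5 5 3]
Step 4: flows [0=1,0->2,1->2] -> levels [4 4 5]
  -> period-2 cycle (repeats step 2); tank 2 never drops to <=2
Tank 2 never reaches <=2 within 15 steps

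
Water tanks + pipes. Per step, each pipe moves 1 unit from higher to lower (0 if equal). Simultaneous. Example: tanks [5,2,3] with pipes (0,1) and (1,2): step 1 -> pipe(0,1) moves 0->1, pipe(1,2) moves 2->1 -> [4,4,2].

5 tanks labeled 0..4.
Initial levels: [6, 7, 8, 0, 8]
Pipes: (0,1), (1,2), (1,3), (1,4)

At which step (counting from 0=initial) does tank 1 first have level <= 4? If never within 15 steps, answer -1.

Step 1: flows [1->0,2->1,1->3,4->1] -> levels [7 7 7 1 7]
Step 2: flows [0=1,1=2,1->3,1=4] -> levels [7 6 7 2 7]
Step 3: flows [0->1,2->1,1->3,4->1] -> levels [6 8 6 3 6]
Step 4: flows [1->0,1->2,1->3,1->4] -> levels [7 4 7 4 7]
Tank 1 first reaches <=4 at step 4

Answer: 4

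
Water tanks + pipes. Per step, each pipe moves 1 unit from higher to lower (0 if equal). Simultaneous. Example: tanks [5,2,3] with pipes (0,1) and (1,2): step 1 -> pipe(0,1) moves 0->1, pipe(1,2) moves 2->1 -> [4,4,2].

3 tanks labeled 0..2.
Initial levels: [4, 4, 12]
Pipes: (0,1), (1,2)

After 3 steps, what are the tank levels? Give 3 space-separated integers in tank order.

Step 1: flows [0=1,2->1] -> levels [4 5 11]
Step 2: flows [1->0,2->1] -> levels [5 5 10]
Step 3: flows [0=1,2->1] -> levels [5 6 9]

Answer: 5 6 9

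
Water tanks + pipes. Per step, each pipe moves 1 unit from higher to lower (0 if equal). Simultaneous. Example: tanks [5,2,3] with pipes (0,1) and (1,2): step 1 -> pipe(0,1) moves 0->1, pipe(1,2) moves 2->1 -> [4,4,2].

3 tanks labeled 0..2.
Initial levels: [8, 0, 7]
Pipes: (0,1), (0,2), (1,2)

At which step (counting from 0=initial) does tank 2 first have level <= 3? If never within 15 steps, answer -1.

Answer: -1

Derivation:
Step 1: flows [0->1,0->2,2->1] -> levels [6 2 7]
Step 2: flows [0->1,2->0,2->1] -> levels [6 4 5]
Step 3: flows [0->1,0->2,2->1] -> levels [4 6 5]
Step 4: flows [1->0,2->0,1->2] -> levels [6 4 5]
  -> period-2 cycle (repeats step 2); tank 2 never drops to <=3
Tank 2 never reaches <=3 within 15 steps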